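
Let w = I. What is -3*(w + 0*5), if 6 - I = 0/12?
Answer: -18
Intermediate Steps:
I = 6 (I = 6 - 0/12 = 6 - 1*0 = 6 + 0 = 6)
w = 6
-3*(w + 0*5) = -3*(6 + 0*5) = -3*(6 + 0) = -3*6 = -18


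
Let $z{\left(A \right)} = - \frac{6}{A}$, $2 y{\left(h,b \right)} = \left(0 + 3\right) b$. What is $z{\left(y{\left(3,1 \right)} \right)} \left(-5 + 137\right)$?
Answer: $-528$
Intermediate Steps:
$y{\left(h,b \right)} = \frac{3 b}{2}$ ($y{\left(h,b \right)} = \frac{\left(0 + 3\right) b}{2} = \frac{3 b}{2}$)
$z{\left(y{\left(3,1 \right)} \right)} \left(-5 + 137\right) = - \frac{6}{\frac{3}{2} \cdot 1} \left(-5 + 137\right) = - \frac{6}{\frac{3}{2}} \cdot 132 = \left(-6\right) \frac{2}{3} \cdot 132 = \left(-4\right) 132 = -528$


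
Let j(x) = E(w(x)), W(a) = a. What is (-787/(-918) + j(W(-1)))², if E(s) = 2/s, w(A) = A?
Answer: 1100401/842724 ≈ 1.3058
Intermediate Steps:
j(x) = 2/x
(-787/(-918) + j(W(-1)))² = (-787/(-918) + 2/(-1))² = (-787*(-1/918) + 2*(-1))² = (787/918 - 2)² = (-1049/918)² = 1100401/842724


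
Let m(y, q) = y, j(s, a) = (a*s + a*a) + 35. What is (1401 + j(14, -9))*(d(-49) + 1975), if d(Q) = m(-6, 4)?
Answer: 2738879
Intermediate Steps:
j(s, a) = 35 + a² + a*s (j(s, a) = (a*s + a²) + 35 = (a² + a*s) + 35 = 35 + a² + a*s)
d(Q) = -6
(1401 + j(14, -9))*(d(-49) + 1975) = (1401 + (35 + (-9)² - 9*14))*(-6 + 1975) = (1401 + (35 + 81 - 126))*1969 = (1401 - 10)*1969 = 1391*1969 = 2738879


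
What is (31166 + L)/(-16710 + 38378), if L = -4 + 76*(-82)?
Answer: 12465/10834 ≈ 1.1505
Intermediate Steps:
L = -6236 (L = -4 - 6232 = -6236)
(31166 + L)/(-16710 + 38378) = (31166 - 6236)/(-16710 + 38378) = 24930/21668 = 24930*(1/21668) = 12465/10834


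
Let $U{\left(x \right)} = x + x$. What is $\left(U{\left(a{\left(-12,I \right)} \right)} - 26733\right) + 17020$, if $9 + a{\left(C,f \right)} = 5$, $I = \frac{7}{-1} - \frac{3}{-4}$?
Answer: $-9721$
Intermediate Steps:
$I = - \frac{25}{4}$ ($I = 7 \left(-1\right) - - \frac{3}{4} = -7 + \frac{3}{4} = - \frac{25}{4} \approx -6.25$)
$a{\left(C,f \right)} = -4$ ($a{\left(C,f \right)} = -9 + 5 = -4$)
$U{\left(x \right)} = 2 x$
$\left(U{\left(a{\left(-12,I \right)} \right)} - 26733\right) + 17020 = \left(2 \left(-4\right) - 26733\right) + 17020 = \left(-8 - 26733\right) + 17020 = -26741 + 17020 = -9721$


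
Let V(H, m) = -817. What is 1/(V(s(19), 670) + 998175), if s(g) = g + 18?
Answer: 1/997358 ≈ 1.0026e-6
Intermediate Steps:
s(g) = 18 + g
1/(V(s(19), 670) + 998175) = 1/(-817 + 998175) = 1/997358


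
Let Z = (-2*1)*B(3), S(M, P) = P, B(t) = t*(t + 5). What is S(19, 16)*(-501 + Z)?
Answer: -8784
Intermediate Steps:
B(t) = t*(5 + t)
Z = -48 (Z = (-2*1)*(3*(5 + 3)) = -6*8 = -2*24 = -48)
S(19, 16)*(-501 + Z) = 16*(-501 - 48) = 16*(-549) = -8784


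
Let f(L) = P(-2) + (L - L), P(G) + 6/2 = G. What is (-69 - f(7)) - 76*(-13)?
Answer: 924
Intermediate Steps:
P(G) = -3 + G
f(L) = -5 (f(L) = (-3 - 2) + (L - L) = -5 + 0 = -5)
(-69 - f(7)) - 76*(-13) = (-69 - 1*(-5)) - 76*(-13) = (-69 + 5) + 988 = -64 + 988 = 924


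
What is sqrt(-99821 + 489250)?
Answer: sqrt(389429) ≈ 624.04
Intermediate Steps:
sqrt(-99821 + 489250) = sqrt(389429)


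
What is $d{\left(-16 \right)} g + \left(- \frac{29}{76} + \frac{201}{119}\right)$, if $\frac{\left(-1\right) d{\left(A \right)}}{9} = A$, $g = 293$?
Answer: $\frac{381596273}{9044} \approx 42193.0$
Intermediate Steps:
$d{\left(A \right)} = - 9 A$
$d{\left(-16 \right)} g + \left(- \frac{29}{76} + \frac{201}{119}\right) = \left(-9\right) \left(-16\right) 293 + \left(- \frac{29}{76} + \frac{201}{119}\right) = 144 \cdot 293 + \left(\left(-29\right) \frac{1}{76} + 201 \cdot \frac{1}{119}\right) = 42192 + \left(- \frac{29}{76} + \frac{201}{119}\right) = 42192 + \frac{11825}{9044} = \frac{381596273}{9044}$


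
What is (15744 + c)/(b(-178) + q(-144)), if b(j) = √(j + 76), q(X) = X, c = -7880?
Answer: -188736/3473 - 3932*I*√102/10419 ≈ -54.344 - 3.8114*I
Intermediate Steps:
b(j) = √(76 + j)
(15744 + c)/(b(-178) + q(-144)) = (15744 - 7880)/(√(76 - 178) - 144) = 7864/(√(-102) - 144) = 7864/(I*√102 - 144) = 7864/(-144 + I*√102)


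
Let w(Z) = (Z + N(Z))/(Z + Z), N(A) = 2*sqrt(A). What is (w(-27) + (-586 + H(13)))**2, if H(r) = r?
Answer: 35397671/108 + 1145*I*sqrt(3)/9 ≈ 3.2776e+5 + 220.36*I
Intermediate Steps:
w(Z) = (Z + 2*sqrt(Z))/(2*Z) (w(Z) = (Z + 2*sqrt(Z))/(Z + Z) = (Z + 2*sqrt(Z))/((2*Z)) = (Z + 2*sqrt(Z))*(1/(2*Z)) = (Z + 2*sqrt(Z))/(2*Z))
(w(-27) + (-586 + H(13)))**2 = ((sqrt(-27) + (1/2)*(-27))/(-27) + (-586 + 13))**2 = (-(3*I*sqrt(3) - 27/2)/27 - 573)**2 = (-(-27/2 + 3*I*sqrt(3))/27 - 573)**2 = ((1/2 - I*sqrt(3)/9) - 573)**2 = (-1145/2 - I*sqrt(3)/9)**2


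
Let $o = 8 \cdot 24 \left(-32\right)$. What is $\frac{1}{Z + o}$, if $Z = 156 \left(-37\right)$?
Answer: $- \frac{1}{11916} \approx -8.3921 \cdot 10^{-5}$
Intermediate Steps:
$Z = -5772$
$o = -6144$ ($o = 192 \left(-32\right) = -6144$)
$\frac{1}{Z + o} = \frac{1}{-5772 - 6144} = \frac{1}{-11916} = - \frac{1}{11916}$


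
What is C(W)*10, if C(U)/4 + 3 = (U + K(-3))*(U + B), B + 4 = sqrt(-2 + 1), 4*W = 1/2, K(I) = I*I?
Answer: -12275/8 + 365*I ≈ -1534.4 + 365.0*I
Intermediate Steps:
K(I) = I**2
W = 1/8 (W = (1/4)/2 = (1/4)*(1/2) = 1/8 ≈ 0.12500)
B = -4 + I (B = -4 + sqrt(-2 + 1) = -4 + sqrt(-1) = -4 + I ≈ -4.0 + 1.0*I)
C(U) = -12 + 4*(9 + U)*(-4 + I + U) (C(U) = -12 + 4*((U + (-3)**2)*(U + (-4 + I))) = -12 + 4*((U + 9)*(-4 + I + U)) = -12 + 4*((9 + U)*(-4 + I + U)) = -12 + 4*(9 + U)*(-4 + I + U))
C(W)*10 = (-156 + 4*(1/8)**2 + 36*I + 4*(1/8)*(5 + I))*10 = (-156 + 4*(1/64) + 36*I + (5/2 + I/2))*10 = (-156 + 1/16 + 36*I + (5/2 + I/2))*10 = (-2455/16 + 73*I/2)*10 = -12275/8 + 365*I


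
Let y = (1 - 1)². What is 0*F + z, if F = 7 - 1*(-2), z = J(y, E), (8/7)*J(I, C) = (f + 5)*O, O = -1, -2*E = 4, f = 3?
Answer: -7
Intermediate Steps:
E = -2 (E = -½*4 = -2)
y = 0 (y = 0² = 0)
J(I, C) = -7 (J(I, C) = 7*((3 + 5)*(-1))/8 = 7*(8*(-1))/8 = (7/8)*(-8) = -7)
z = -7
F = 9 (F = 7 + 2 = 9)
0*F + z = 0*9 - 7 = 0 - 7 = -7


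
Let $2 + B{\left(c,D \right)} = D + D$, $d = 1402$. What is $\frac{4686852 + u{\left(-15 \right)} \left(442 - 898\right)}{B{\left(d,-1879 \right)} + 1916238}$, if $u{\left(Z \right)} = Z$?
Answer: $\frac{2346846}{956239} \approx 2.4542$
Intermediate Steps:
$B{\left(c,D \right)} = -2 + 2 D$ ($B{\left(c,D \right)} = -2 + \left(D + D\right) = -2 + 2 D$)
$\frac{4686852 + u{\left(-15 \right)} \left(442 - 898\right)}{B{\left(d,-1879 \right)} + 1916238} = \frac{4686852 - 15 \left(442 - 898\right)}{\left(-2 + 2 \left(-1879\right)\right) + 1916238} = \frac{4686852 - -6840}{\left(-2 - 3758\right) + 1916238} = \frac{4686852 + 6840}{-3760 + 1916238} = \frac{4693692}{1912478} = 4693692 \cdot \frac{1}{1912478} = \frac{2346846}{956239}$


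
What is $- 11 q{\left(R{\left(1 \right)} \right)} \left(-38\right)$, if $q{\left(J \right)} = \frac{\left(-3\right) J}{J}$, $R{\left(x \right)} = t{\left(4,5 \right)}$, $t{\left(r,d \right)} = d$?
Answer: $-1254$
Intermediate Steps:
$R{\left(x \right)} = 5$
$q{\left(J \right)} = -3$
$- 11 q{\left(R{\left(1 \right)} \right)} \left(-38\right) = \left(-11\right) \left(-3\right) \left(-38\right) = 33 \left(-38\right) = -1254$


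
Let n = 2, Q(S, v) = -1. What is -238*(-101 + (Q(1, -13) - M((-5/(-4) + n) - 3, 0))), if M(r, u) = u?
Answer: 24276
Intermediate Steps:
-238*(-101 + (Q(1, -13) - M((-5/(-4) + n) - 3, 0))) = -238*(-101 + (-1 - 1*0)) = -238*(-101 + (-1 + 0)) = -238*(-101 - 1) = -238*(-102) = 24276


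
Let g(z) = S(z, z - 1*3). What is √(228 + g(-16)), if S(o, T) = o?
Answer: 2*√53 ≈ 14.560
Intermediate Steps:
g(z) = z
√(228 + g(-16)) = √(228 - 16) = √212 = 2*√53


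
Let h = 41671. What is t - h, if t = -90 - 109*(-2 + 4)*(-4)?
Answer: -40889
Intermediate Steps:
t = 782 (t = -90 - 218*(-4) = -90 - 109*(-8) = -90 + 872 = 782)
t - h = 782 - 1*41671 = 782 - 41671 = -40889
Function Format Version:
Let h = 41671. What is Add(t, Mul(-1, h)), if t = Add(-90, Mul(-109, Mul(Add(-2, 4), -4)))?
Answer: -40889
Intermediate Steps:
t = 782 (t = Add(-90, Mul(-109, Mul(2, -4))) = Add(-90, Mul(-109, -8)) = Add(-90, 872) = 782)
Add(t, Mul(-1, h)) = Add(782, Mul(-1, 41671)) = Add(782, -41671) = -40889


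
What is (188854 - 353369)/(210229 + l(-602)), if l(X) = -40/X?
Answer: -49519015/63278949 ≈ -0.78255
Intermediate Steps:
(188854 - 353369)/(210229 + l(-602)) = (188854 - 353369)/(210229 - 40/(-602)) = -164515/(210229 - 40*(-1/602)) = -164515/(210229 + 20/301) = -164515/63278949/301 = -164515*301/63278949 = -49519015/63278949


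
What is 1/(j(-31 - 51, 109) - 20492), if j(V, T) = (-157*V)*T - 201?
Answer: 1/1382573 ≈ 7.2329e-7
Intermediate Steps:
j(V, T) = -201 - 157*T*V (j(V, T) = -157*T*V - 201 = -201 - 157*T*V)
1/(j(-31 - 51, 109) - 20492) = 1/((-201 - 157*109*(-31 - 51)) - 20492) = 1/((-201 - 157*109*(-82)) - 20492) = 1/((-201 + 1403266) - 20492) = 1/(1403065 - 20492) = 1/1382573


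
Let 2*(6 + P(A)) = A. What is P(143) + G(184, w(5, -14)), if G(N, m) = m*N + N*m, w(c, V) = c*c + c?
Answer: 22211/2 ≈ 11106.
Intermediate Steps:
w(c, V) = c + c² (w(c, V) = c² + c = c + c²)
G(N, m) = 2*N*m (G(N, m) = N*m + N*m = 2*N*m)
P(A) = -6 + A/2
P(143) + G(184, w(5, -14)) = (-6 + (½)*143) + 2*184*(5*(1 + 5)) = (-6 + 143/2) + 2*184*(5*6) = 131/2 + 2*184*30 = 131/2 + 11040 = 22211/2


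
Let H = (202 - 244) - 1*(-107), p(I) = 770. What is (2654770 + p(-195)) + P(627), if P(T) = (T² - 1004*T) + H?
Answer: 2419226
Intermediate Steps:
H = 65 (H = -42 + 107 = 65)
P(T) = 65 + T² - 1004*T (P(T) = (T² - 1004*T) + 65 = 65 + T² - 1004*T)
(2654770 + p(-195)) + P(627) = (2654770 + 770) + (65 + 627² - 1004*627) = 2655540 + (65 + 393129 - 629508) = 2655540 - 236314 = 2419226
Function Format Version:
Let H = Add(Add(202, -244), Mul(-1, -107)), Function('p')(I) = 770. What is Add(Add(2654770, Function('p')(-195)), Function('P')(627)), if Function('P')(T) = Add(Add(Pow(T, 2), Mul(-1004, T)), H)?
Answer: 2419226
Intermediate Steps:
H = 65 (H = Add(-42, 107) = 65)
Function('P')(T) = Add(65, Pow(T, 2), Mul(-1004, T)) (Function('P')(T) = Add(Add(Pow(T, 2), Mul(-1004, T)), 65) = Add(65, Pow(T, 2), Mul(-1004, T)))
Add(Add(2654770, Function('p')(-195)), Function('P')(627)) = Add(Add(2654770, 770), Add(65, Pow(627, 2), Mul(-1004, 627))) = Add(2655540, Add(65, 393129, -629508)) = Add(2655540, -236314) = 2419226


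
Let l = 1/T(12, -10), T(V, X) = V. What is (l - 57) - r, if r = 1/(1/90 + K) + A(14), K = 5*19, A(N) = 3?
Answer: -6149249/102612 ≈ -59.927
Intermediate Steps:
K = 95
l = 1/12 ≈ 0.083333
r = 25743/8551 (r = 1/(1/90 + 95) + 3 = 1/(8551/90) + 3 = 90/8551 + 3 = 25743/8551 ≈ 3.0105)
(l - 57) - r = (1/12 - 57) - 1*25743/8551 = -683/12 - 25743/8551 = -6149249/102612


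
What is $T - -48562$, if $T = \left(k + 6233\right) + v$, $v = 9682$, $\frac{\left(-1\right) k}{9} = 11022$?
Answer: $-34721$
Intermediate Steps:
$k = -99198$ ($k = \left(-9\right) 11022 = -99198$)
$T = -83283$ ($T = \left(-99198 + 6233\right) + 9682 = -92965 + 9682 = -83283$)
$T - -48562 = -83283 - -48562 = -83283 + 48562 = -34721$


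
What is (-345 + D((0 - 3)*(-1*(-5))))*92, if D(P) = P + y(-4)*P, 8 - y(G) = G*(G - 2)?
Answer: -11040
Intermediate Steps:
y(G) = 8 - G*(-2 + G) (y(G) = 8 - G*(G - 2) = 8 - G*(-2 + G))
D(P) = -15*P (D(P) = P + (8 - 1*(-4)**2 + 2*(-4))*P = P + (8 - 1*16 - 8)*P = P + (8 - 16 - 8)*P = P - 16*P = -15*P)
(-345 + D((0 - 3)*(-1*(-5))))*92 = (-345 - 15*(0 - 3)*(-1*(-5)))*92 = (-345 - (-45)*5)*92 = (-345 - 15*(-15))*92 = (-345 + 225)*92 = -120*92 = -11040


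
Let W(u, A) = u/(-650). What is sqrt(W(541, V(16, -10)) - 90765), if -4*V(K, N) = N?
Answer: I*sqrt(1533942566)/130 ≈ 301.27*I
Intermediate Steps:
V(K, N) = -N/4
W(u, A) = -u/650 (W(u, A) = u*(-1/650) = -u/650)
sqrt(W(541, V(16, -10)) - 90765) = sqrt(-1/650*541 - 90765) = sqrt(-541/650 - 90765) = sqrt(-58997791/650) = I*sqrt(1533942566)/130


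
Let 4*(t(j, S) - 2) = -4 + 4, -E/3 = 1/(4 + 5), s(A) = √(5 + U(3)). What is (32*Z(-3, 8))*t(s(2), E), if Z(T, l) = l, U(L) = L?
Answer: 512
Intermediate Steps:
s(A) = 2*√2 (s(A) = √(5 + 3) = √8 = 2*√2)
E = -⅓ (E = -3/(4 + 5) = -3/9 = -3*⅑ = -⅓ ≈ -0.33333)
t(j, S) = 2 (t(j, S) = 2 + (-4 + 4)/4 = 2 + (¼)*0 = 2 + 0 = 2)
(32*Z(-3, 8))*t(s(2), E) = (32*8)*2 = 256*2 = 512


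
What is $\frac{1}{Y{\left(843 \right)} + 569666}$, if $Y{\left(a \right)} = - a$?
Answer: $\frac{1}{568823} \approx 1.758 \cdot 10^{-6}$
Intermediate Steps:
$\frac{1}{Y{\left(843 \right)} + 569666} = \frac{1}{\left(-1\right) 843 + 569666} = \frac{1}{-843 + 569666} = \frac{1}{568823}$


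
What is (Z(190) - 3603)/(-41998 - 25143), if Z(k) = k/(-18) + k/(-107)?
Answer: 3481564/64656783 ≈ 0.053847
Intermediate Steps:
Z(k) = -125*k/1926 (Z(k) = k*(-1/18) + k*(-1/107) = -k/18 - k/107 = -125*k/1926)
(Z(190) - 3603)/(-41998 - 25143) = (-125/1926*190 - 3603)/(-41998 - 25143) = (-11875/963 - 3603)/(-67141) = -3481564/963*(-1/67141) = 3481564/64656783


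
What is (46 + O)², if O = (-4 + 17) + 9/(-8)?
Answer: 214369/64 ≈ 3349.5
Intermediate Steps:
O = 95/8 (O = 13 + 9*(-⅛) = 13 - 9/8 = 95/8 ≈ 11.875)
(46 + O)² = (46 + 95/8)² = (463/8)² = 214369/64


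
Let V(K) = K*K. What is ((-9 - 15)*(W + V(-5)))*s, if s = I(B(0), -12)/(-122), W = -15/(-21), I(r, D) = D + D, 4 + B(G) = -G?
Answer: -51840/427 ≈ -121.41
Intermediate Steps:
B(G) = -4 - G
V(K) = K**2
I(r, D) = 2*D
W = 5/7 (W = -15*(-1/21) = 5/7 ≈ 0.71429)
s = 12/61 (s = (2*(-12))/(-122) = -24*(-1/122) = 12/61 ≈ 0.19672)
((-9 - 15)*(W + V(-5)))*s = ((-9 - 15)*(5/7 + (-5)**2))*(12/61) = -24*(5/7 + 25)*(12/61) = -24*180/7*(12/61) = -4320/7*12/61 = -51840/427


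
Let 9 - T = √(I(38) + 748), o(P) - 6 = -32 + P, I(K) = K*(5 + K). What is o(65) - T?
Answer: 30 + √2382 ≈ 78.806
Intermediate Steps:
o(P) = -26 + P (o(P) = 6 + (-32 + P) = -26 + P)
T = 9 - √2382 (T = 9 - √(38*(5 + 38) + 748) = 9 - √(38*43 + 748) = 9 - √(1634 + 748) = 9 - √2382 ≈ -39.806)
o(65) - T = (-26 + 65) - (9 - √2382) = 39 + (-9 + √2382) = 30 + √2382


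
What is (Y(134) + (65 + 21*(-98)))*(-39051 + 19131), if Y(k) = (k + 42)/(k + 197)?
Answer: 13137379440/331 ≈ 3.9690e+7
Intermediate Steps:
Y(k) = (42 + k)/(197 + k)
(Y(134) + (65 + 21*(-98)))*(-39051 + 19131) = ((42 + 134)/(197 + 134) + (65 + 21*(-98)))*(-39051 + 19131) = (176/331 + (65 - 2058))*(-19920) = ((1/331)*176 - 1993)*(-19920) = (176/331 - 1993)*(-19920) = -659507/331*(-19920) = 13137379440/331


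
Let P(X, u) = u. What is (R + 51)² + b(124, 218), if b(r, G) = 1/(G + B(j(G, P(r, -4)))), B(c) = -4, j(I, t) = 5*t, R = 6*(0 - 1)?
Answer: 433351/214 ≈ 2025.0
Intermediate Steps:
R = -6 (R = 6*(-1) = -6)
b(r, G) = 1/(-4 + G) (b(r, G) = 1/(G - 4) = 1/(-4 + G))
(R + 51)² + b(124, 218) = (-6 + 51)² + 1/(-4 + 218) = 45² + 1/214 = 2025 + 1/214 = 433351/214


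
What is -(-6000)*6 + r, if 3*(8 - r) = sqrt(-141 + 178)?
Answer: 36008 - sqrt(37)/3 ≈ 36006.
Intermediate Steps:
r = 8 - sqrt(37)/3 (r = 8 - sqrt(-141 + 178)/3 = 8 - sqrt(37)/3 ≈ 5.9724)
-(-6000)*6 + r = -(-6000)*6 + (8 - sqrt(37)/3) = -375*(-96) + (8 - sqrt(37)/3) = 36000 + (8 - sqrt(37)/3) = 36008 - sqrt(37)/3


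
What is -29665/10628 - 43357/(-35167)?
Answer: -582430859/373754876 ≈ -1.5583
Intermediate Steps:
-29665/10628 - 43357/(-35167) = -29665*1/10628 - 43357*(-1/35167) = -29665/10628 + 43357/35167 = -582430859/373754876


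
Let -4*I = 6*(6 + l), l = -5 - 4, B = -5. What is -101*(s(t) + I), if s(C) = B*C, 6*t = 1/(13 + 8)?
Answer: -28381/63 ≈ -450.49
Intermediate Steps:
l = -9
t = 1/126 (t = 1/(6*(13 + 8)) = (⅙)/21 = (⅙)*(1/21) = 1/126 ≈ 0.0079365)
I = 9/2 (I = -3*(6 - 9)/2 = -3*(-3)/2 = -¼*(-18) = 9/2 ≈ 4.5000)
s(C) = -5*C
-101*(s(t) + I) = -101*(-5*1/126 + 9/2) = -101*(-5/126 + 9/2) = -101*281/63 = -28381/63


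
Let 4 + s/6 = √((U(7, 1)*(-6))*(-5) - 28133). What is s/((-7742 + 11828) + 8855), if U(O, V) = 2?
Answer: -24/12941 + 6*I*√28073/12941 ≈ -0.0018546 + 0.077683*I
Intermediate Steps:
s = -24 + 6*I*√28073 (s = -24 + 6*√((2*(-6))*(-5) - 28133) = -24 + 6*√(-12*(-5) - 28133) = -24 + 6*√(60 - 28133) = -24 + 6*√(-28073) = -24 + 6*(I*√28073) = -24 + 6*I*√28073 ≈ -24.0 + 1005.3*I)
s/((-7742 + 11828) + 8855) = (-24 + 6*I*√28073)/((-7742 + 11828) + 8855) = (-24 + 6*I*√28073)/(4086 + 8855) = (-24 + 6*I*√28073)/12941 = (-24 + 6*I*√28073)*(1/12941) = -24/12941 + 6*I*√28073/12941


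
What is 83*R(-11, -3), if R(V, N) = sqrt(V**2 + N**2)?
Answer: 83*sqrt(130) ≈ 946.35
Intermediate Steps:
R(V, N) = sqrt(N**2 + V**2)
83*R(-11, -3) = 83*sqrt((-3)**2 + (-11)**2) = 83*sqrt(9 + 121) = 83*sqrt(130)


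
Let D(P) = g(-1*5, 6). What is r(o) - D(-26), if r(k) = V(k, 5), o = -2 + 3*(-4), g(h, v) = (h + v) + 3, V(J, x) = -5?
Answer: -9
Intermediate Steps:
g(h, v) = 3 + h + v
o = -14 (o = -2 - 12 = -14)
r(k) = -5
D(P) = 4 (D(P) = 3 - 1*5 + 6 = 3 - 5 + 6 = 4)
r(o) - D(-26) = -5 - 1*4 = -5 - 4 = -9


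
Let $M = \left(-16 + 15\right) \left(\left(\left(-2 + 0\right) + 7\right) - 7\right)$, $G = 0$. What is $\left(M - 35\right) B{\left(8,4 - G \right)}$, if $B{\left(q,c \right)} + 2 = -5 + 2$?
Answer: $165$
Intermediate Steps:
$B{\left(q,c \right)} = -5$ ($B{\left(q,c \right)} = -2 + \left(-5 + 2\right) = -2 - 3 = -5$)
$M = 2$ ($M = - (\left(-2 + 7\right) - 7) = - (5 - 7) = \left(-1\right) \left(-2\right) = 2$)
$\left(M - 35\right) B{\left(8,4 - G \right)} = \left(2 - 35\right) \left(-5\right) = \left(-33\right) \left(-5\right) = 165$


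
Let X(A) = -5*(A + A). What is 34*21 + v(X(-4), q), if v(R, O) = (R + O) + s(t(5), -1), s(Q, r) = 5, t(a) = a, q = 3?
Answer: 762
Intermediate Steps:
X(A) = -10*A
v(R, O) = 5 + O + R (v(R, O) = (R + O) + 5 = (O + R) + 5 = 5 + O + R)
34*21 + v(X(-4), q) = 34*21 + (5 + 3 - 10*(-4)) = 714 + (5 + 3 + 40) = 714 + 48 = 762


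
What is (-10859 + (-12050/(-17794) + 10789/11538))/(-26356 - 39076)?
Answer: 1114549784191/6716829439152 ≈ 0.16593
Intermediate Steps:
(-10859 + (-12050/(-17794) + 10789/11538))/(-26356 - 39076) = (-10859 + (-12050*(-1/17794) + 10789*(1/11538)))/(-65432) = (-10859 + (6025/8897 + 10789/11538))*(-1/65432) = (-10859 + 165506183/102653586)*(-1/65432) = -1114549784191/102653586*(-1/65432) = 1114549784191/6716829439152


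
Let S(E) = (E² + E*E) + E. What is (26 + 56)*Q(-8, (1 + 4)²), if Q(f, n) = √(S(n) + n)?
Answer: 820*√13 ≈ 2956.6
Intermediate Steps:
S(E) = E + 2*E² (S(E) = (E² + E²) + E = 2*E² + E = E + 2*E²)
Q(f, n) = √(n + n*(1 + 2*n)) (Q(f, n) = √(n*(1 + 2*n) + n) = √(n + n*(1 + 2*n)))
(26 + 56)*Q(-8, (1 + 4)²) = (26 + 56)*(√2*√((1 + 4)²*(1 + (1 + 4)²))) = 82*(√2*√(5²*(1 + 5²))) = 82*(√2*√(25*(1 + 25))) = 82*(√2*√(25*26)) = 82*(√2*√650) = 82*(√2*(5*√26)) = 82*(10*√13) = 820*√13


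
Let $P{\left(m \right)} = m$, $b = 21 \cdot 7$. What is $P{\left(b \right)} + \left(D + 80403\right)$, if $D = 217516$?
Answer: $298066$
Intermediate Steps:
$b = 147$
$P{\left(b \right)} + \left(D + 80403\right) = 147 + \left(217516 + 80403\right) = 147 + 297919 = 298066$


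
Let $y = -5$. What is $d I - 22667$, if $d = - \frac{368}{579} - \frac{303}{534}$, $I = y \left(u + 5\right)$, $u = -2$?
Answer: $- \frac{778082203}{34354} \approx -22649.0$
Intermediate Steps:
$I = -15$ ($I = - 5 \left(-2 + 5\right) = \left(-5\right) 3 = -15$)
$d = - \frac{123983}{103062}$ ($d = \left(-368\right) \frac{1}{579} - \frac{101}{178} = - \frac{368}{579} - \frac{101}{178} = - \frac{123983}{103062} \approx -1.203$)
$d I - 22667 = \left(- \frac{123983}{103062}\right) \left(-15\right) - 22667 = \frac{619915}{34354} - 22667 = - \frac{778082203}{34354}$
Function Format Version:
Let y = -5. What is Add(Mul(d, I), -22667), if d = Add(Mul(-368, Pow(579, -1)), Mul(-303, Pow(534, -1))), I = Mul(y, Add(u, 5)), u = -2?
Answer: Rational(-778082203, 34354) ≈ -22649.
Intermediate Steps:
I = -15 (I = Mul(-5, Add(-2, 5)) = Mul(-5, 3) = -15)
d = Rational(-123983, 103062) (d = Add(Mul(-368, Rational(1, 579)), Mul(-303, Rational(1, 534))) = Add(Rational(-368, 579), Rational(-101, 178)) = Rational(-123983, 103062) ≈ -1.2030)
Add(Mul(d, I), -22667) = Add(Mul(Rational(-123983, 103062), -15), -22667) = Add(Rational(619915, 34354), -22667) = Rational(-778082203, 34354)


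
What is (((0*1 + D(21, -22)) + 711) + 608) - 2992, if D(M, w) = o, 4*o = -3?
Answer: -6695/4 ≈ -1673.8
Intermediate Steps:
o = -¾ (o = (¼)*(-3) = -¾ ≈ -0.75000)
D(M, w) = -¾
(((0*1 + D(21, -22)) + 711) + 608) - 2992 = (((0*1 - ¾) + 711) + 608) - 2992 = (((0 - ¾) + 711) + 608) - 2992 = ((-¾ + 711) + 608) - 2992 = (2841/4 + 608) - 2992 = 5273/4 - 2992 = -6695/4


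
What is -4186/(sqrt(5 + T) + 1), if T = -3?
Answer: 4186 - 4186*sqrt(2) ≈ -1733.9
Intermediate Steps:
-4186/(sqrt(5 + T) + 1) = -4186/(sqrt(5 - 3) + 1) = -4186/(sqrt(2) + 1) = -4186/(1 + sqrt(2))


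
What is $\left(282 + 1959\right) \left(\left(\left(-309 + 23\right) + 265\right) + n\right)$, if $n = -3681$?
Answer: $-8296182$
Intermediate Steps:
$\left(282 + 1959\right) \left(\left(\left(-309 + 23\right) + 265\right) + n\right) = \left(282 + 1959\right) \left(\left(\left(-309 + 23\right) + 265\right) - 3681\right) = 2241 \left(\left(-286 + 265\right) - 3681\right) = 2241 \left(-21 - 3681\right) = 2241 \left(-3702\right) = -8296182$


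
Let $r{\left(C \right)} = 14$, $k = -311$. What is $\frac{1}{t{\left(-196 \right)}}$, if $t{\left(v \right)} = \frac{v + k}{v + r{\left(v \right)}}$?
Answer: $\frac{14}{39} \approx 0.35897$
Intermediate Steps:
$t{\left(v \right)} = \frac{-311 + v}{14 + v}$ ($t{\left(v \right)} = \frac{v - 311}{v + 14} = \frac{-311 + v}{14 + v}$)
$\frac{1}{t{\left(-196 \right)}} = \frac{1}{\frac{1}{14 - 196} \left(-311 - 196\right)} = \frac{1}{\frac{1}{-182} \left(-507\right)} = \frac{1}{\left(- \frac{1}{182}\right) \left(-507\right)} = \frac{1}{\frac{39}{14}} = \frac{14}{39}$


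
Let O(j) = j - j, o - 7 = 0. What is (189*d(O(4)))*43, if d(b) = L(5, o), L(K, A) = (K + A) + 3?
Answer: 121905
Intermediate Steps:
o = 7 (o = 7 + 0 = 7)
L(K, A) = 3 + A + K (L(K, A) = (A + K) + 3 = 3 + A + K)
O(j) = 0
d(b) = 15 (d(b) = 3 + 7 + 5 = 15)
(189*d(O(4)))*43 = (189*15)*43 = 2835*43 = 121905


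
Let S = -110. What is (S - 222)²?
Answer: 110224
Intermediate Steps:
(S - 222)² = (-110 - 222)² = (-332)² = 110224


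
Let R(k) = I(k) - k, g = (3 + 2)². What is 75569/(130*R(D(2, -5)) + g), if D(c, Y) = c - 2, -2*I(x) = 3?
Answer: -75569/170 ≈ -444.52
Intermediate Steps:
I(x) = -3/2 (I(x) = -½*3 = -3/2)
D(c, Y) = -2 + c
g = 25 (g = 5² = 25)
R(k) = -3/2 - k
75569/(130*R(D(2, -5)) + g) = 75569/(130*(-3/2 - (-2 + 2)) + 25) = 75569/(130*(-3/2 - 1*0) + 25) = 75569/(130*(-3/2 + 0) + 25) = 75569/(130*(-3/2) + 25) = 75569/(-195 + 25) = 75569/(-170) = 75569*(-1/170) = -75569/170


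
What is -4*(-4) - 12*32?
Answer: -368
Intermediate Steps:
-4*(-4) - 12*32 = 16 - 384 = -368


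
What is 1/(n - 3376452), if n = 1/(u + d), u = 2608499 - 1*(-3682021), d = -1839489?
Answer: -4451031/15028692522011 ≈ -2.9617e-7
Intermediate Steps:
u = 6290520 (u = 2608499 + 3682021 = 6290520)
n = 1/4451031 (n = 1/(6290520 - 1839489) = 1/4451031 ≈ 2.2467e-7)
1/(n - 3376452) = 1/(1/4451031 - 3376452) = 1/(-15028692522011/4451031) = -4451031/15028692522011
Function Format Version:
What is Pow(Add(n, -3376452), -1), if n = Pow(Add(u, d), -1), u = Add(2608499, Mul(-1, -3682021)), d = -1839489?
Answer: Rational(-4451031, 15028692522011) ≈ -2.9617e-7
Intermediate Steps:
u = 6290520 (u = Add(2608499, 3682021) = 6290520)
n = Rational(1, 4451031) (n = Pow(Add(6290520, -1839489), -1) = Pow(4451031, -1) = Rational(1, 4451031) ≈ 2.2467e-7)
Pow(Add(n, -3376452), -1) = Pow(Add(Rational(1, 4451031), -3376452), -1) = Pow(Rational(-15028692522011, 4451031), -1) = Rational(-4451031, 15028692522011)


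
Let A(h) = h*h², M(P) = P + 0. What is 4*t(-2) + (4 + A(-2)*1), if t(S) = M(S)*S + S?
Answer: 4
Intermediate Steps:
M(P) = P
A(h) = h³
t(S) = S + S² (t(S) = S*S + S = S² + S = S + S²)
4*t(-2) + (4 + A(-2)*1) = 4*(-2*(1 - 2)) + (4 + (-2)³*1) = 4*(-2*(-1)) + (4 - 8*1) = 4*2 + (4 - 8) = 8 - 4 = 4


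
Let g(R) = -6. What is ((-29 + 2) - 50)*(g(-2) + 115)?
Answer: -8393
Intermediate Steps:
((-29 + 2) - 50)*(g(-2) + 115) = ((-29 + 2) - 50)*(-6 + 115) = (-27 - 50)*109 = -77*109 = -8393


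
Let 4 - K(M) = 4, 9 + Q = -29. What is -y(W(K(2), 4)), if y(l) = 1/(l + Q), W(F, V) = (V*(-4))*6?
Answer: 1/134 ≈ 0.0074627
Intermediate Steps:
Q = -38 (Q = -9 - 29 = -38)
K(M) = 0 (K(M) = 4 - 1*4 = 4 - 4 = 0)
W(F, V) = -24*V (W(F, V) = -4*V*6 = -24*V)
y(l) = 1/(-38 + l) (y(l) = 1/(l - 38) = 1/(-38 + l))
-y(W(K(2), 4)) = -1/(-38 - 24*4) = -1/(-38 - 96) = -1/(-134) = -1*(-1/134) = 1/134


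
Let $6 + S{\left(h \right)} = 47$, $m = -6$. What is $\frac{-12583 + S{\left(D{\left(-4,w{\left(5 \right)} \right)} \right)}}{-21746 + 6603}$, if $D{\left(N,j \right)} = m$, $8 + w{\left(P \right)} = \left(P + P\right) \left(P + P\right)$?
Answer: $\frac{12542}{15143} \approx 0.82824$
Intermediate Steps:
$w{\left(P \right)} = -8 + 4 P^{2}$ ($w{\left(P \right)} = -8 + \left(P + P\right) \left(P + P\right) = -8 + 2 P 2 P = -8 + 4 P^{2}$)
$D{\left(N,j \right)} = -6$
$S{\left(h \right)} = 41$ ($S{\left(h \right)} = -6 + 47 = 41$)
$\frac{-12583 + S{\left(D{\left(-4,w{\left(5 \right)} \right)} \right)}}{-21746 + 6603} = \frac{-12583 + 41}{-21746 + 6603} = - \frac{12542}{-15143} = \left(-12542\right) \left(- \frac{1}{15143}\right) = \frac{12542}{15143}$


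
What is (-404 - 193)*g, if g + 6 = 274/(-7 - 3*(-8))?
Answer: -102684/17 ≈ -6040.2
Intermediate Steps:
g = 172/17 (g = -6 + 274/(-7 - 3*(-8)) = -6 + 274/(-7 + 24) = -6 + 274/17 = 172/17 ≈ 10.118)
(-404 - 193)*g = (-404 - 193)*(172/17) = -597*172/17 = -102684/17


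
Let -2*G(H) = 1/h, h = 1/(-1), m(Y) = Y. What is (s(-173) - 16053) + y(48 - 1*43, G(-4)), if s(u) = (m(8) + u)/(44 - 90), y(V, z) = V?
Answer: -738043/46 ≈ -16044.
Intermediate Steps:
h = -1
G(H) = 1/2 (G(H) = -1/2/(-1) = -1/2*(-1) = 1/2)
s(u) = -4/23 - u/46 (s(u) = (8 + u)/(44 - 90) = (8 + u)/(-46) = (8 + u)*(-1/46) = -4/23 - u/46)
(s(-173) - 16053) + y(48 - 1*43, G(-4)) = ((-4/23 - 1/46*(-173)) - 16053) + (48 - 1*43) = ((-4/23 + 173/46) - 16053) + (48 - 43) = (165/46 - 16053) + 5 = -738273/46 + 5 = -738043/46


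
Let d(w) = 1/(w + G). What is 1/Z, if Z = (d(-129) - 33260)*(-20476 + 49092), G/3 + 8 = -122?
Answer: -519/493967703656 ≈ -1.0507e-9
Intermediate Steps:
G = -390 (G = -24 + 3*(-122) = -24 - 366 = -390)
d(w) = 1/(-390 + w) (d(w) = 1/(w - 390) = 1/(-390 + w))
Z = -493967703656/519 (Z = (1/(-390 - 129) - 33260)*(-20476 + 49092) = (1/(-519) - 33260)*28616 = (-1/519 - 33260)*28616 = -17261941/519*28616 = -493967703656/519 ≈ -9.5177e+8)
1/Z = 1/(-493967703656/519) = -519/493967703656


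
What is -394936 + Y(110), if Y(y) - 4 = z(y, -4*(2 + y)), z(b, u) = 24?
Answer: -394908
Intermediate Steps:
Y(y) = 28 (Y(y) = 4 + 24 = 28)
-394936 + Y(110) = -394936 + 28 = -394908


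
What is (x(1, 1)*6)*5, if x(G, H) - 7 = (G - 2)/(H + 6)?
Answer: 1440/7 ≈ 205.71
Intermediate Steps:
x(G, H) = 7 + (-2 + G)/(6 + H) (x(G, H) = 7 + (G - 2)/(H + 6) = 7 + (-2 + G)/(6 + H))
(x(1, 1)*6)*5 = (((40 + 1 + 7*1)/(6 + 1))*6)*5 = (((40 + 1 + 7)/7)*6)*5 = (((⅐)*48)*6)*5 = ((48/7)*6)*5 = (288/7)*5 = 1440/7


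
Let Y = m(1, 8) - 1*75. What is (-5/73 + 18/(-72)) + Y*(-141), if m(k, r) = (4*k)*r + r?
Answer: 1440927/292 ≈ 4934.7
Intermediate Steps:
m(k, r) = r + 4*k*r (m(k, r) = 4*k*r + r = r + 4*k*r)
Y = -35 (Y = 8*(1 + 4*1) - 1*75 = 8*(1 + 4) - 75 = 8*5 - 75 = 40 - 75 = -35)
(-5/73 + 18/(-72)) + Y*(-141) = (-5/73 + 18/(-72)) - 35*(-141) = (-5*1/73 + 18*(-1/72)) + 4935 = (-5/73 - ¼) + 4935 = -93/292 + 4935 = 1440927/292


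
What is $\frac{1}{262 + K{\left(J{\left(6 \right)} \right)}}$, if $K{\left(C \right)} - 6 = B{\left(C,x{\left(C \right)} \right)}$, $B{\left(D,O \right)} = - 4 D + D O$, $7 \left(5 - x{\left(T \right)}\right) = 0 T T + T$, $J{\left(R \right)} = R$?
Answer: $\frac{7}{1882} \approx 0.0037194$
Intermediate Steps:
$x{\left(T \right)} = 5 - \frac{T}{7}$ ($x{\left(T \right)} = 5 - \frac{0 T T + T}{7} = 5 - \frac{0 T + T}{7} = 5 - \frac{0 + T}{7} = 5 - \frac{T}{7}$)
$K{\left(C \right)} = 6 + C \left(1 - \frac{C}{7}\right)$ ($K{\left(C \right)} = 6 + C \left(-4 - \left(-5 + \frac{C}{7}\right)\right) = 6 + C \left(1 - \frac{C}{7}\right)$)
$\frac{1}{262 + K{\left(J{\left(6 \right)} \right)}} = \frac{1}{262 + \left(6 - \frac{6 \left(-7 + 6\right)}{7}\right)} = \frac{1}{262 + \left(6 - \frac{6}{7} \left(-1\right)\right)} = \frac{1}{262 + \left(6 + \frac{6}{7}\right)} = \frac{1}{262 + \frac{48}{7}} = \frac{1}{\frac{1882}{7}} = \frac{7}{1882}$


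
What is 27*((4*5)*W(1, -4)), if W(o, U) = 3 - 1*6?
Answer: -1620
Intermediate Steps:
W(o, U) = -3 (W(o, U) = 3 - 6 = -3)
27*((4*5)*W(1, -4)) = 27*((4*5)*(-3)) = 27*(20*(-3)) = 27*(-60) = -1620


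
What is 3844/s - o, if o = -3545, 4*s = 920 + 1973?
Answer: 10271061/2893 ≈ 3550.3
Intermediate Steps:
s = 2893/4 (s = (920 + 1973)/4 = (¼)*2893 = 2893/4 ≈ 723.25)
3844/s - o = 3844/(2893/4) - 1*(-3545) = 3844*(4/2893) + 3545 = 15376/2893 + 3545 = 10271061/2893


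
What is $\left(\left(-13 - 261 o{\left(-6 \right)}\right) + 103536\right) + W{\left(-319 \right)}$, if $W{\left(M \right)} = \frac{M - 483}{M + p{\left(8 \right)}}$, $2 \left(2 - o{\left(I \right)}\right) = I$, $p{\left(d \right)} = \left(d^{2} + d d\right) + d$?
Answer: $\frac{18706696}{183} \approx 1.0222 \cdot 10^{5}$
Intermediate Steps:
$p{\left(d \right)} = d + 2 d^{2}$ ($p{\left(d \right)} = \left(d^{2} + d^{2}\right) + d = 2 d^{2} + d = d + 2 d^{2}$)
$o{\left(I \right)} = 2 - \frac{I}{2}$
$W{\left(M \right)} = \frac{-483 + M}{136 + M}$ ($W{\left(M \right)} = \frac{M - 483}{M + 8 \left(1 + 2 \cdot 8\right)} = \frac{-483 + M}{M + 8 \left(1 + 16\right)} = \frac{-483 + M}{M + 8 \cdot 17} = \frac{-483 + M}{M + 136} = \frac{-483 + M}{136 + M}$)
$\left(\left(-13 - 261 o{\left(-6 \right)}\right) + 103536\right) + W{\left(-319 \right)} = \left(\left(-13 - 261 \left(2 - -3\right)\right) + 103536\right) + \frac{-483 - 319}{136 - 319} = \left(\left(-13 - 261 \left(2 + 3\right)\right) + 103536\right) + \frac{1}{-183} \left(-802\right) = \left(\left(-13 - 1305\right) + 103536\right) - - \frac{802}{183} = \left(\left(-13 - 1305\right) + 103536\right) + \frac{802}{183} = \left(-1318 + 103536\right) + \frac{802}{183} = 102218 + \frac{802}{183} = \frac{18706696}{183}$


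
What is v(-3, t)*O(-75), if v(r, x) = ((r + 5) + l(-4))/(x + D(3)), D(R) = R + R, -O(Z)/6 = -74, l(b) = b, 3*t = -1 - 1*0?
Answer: -2664/17 ≈ -156.71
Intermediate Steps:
t = -⅓ (t = (-1 - 1*0)/3 = (-1 + 0)/3 = (⅓)*(-1) = -⅓ ≈ -0.33333)
O(Z) = 444 (O(Z) = -6*(-74) = 444)
D(R) = 2*R
v(r, x) = (1 + r)/(6 + x) (v(r, x) = ((r + 5) - 4)/(x + 2*3) = ((5 + r) - 4)/(x + 6) = (1 + r)/(6 + x))
v(-3, t)*O(-75) = ((1 - 3)/(6 - ⅓))*444 = (-2/(17/3))*444 = ((3/17)*(-2))*444 = -6/17*444 = -2664/17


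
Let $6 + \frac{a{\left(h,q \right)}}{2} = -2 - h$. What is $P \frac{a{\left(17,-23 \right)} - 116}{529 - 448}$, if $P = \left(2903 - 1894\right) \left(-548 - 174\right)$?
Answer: $\frac{120930668}{81} \approx 1.493 \cdot 10^{6}$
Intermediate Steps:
$a{\left(h,q \right)} = -16 - 2 h$ ($a{\left(h,q \right)} = -12 + 2 \left(-2 - h\right) = -12 - \left(4 + 2 h\right) = -16 - 2 h$)
$P = -728498$ ($P = 1009 \left(-722\right) = -728498$)
$P \frac{a{\left(17,-23 \right)} - 116}{529 - 448} = - 728498 \frac{\left(-16 - 34\right) - 116}{529 - 448} = - 728498 \frac{\left(-16 - 34\right) - 116}{81} = - 728498 \left(-50 - 116\right) \frac{1}{81} = - 728498 \left(\left(-166\right) \frac{1}{81}\right) = \left(-728498\right) \left(- \frac{166}{81}\right) = \frac{120930668}{81}$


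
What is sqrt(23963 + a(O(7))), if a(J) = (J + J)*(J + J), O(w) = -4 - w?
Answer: sqrt(24447) ≈ 156.36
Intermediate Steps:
a(J) = 4*J**2 (a(J) = (2*J)*(2*J) = 4*J**2)
sqrt(23963 + a(O(7))) = sqrt(23963 + 4*(-4 - 1*7)**2) = sqrt(23963 + 4*(-4 - 7)**2) = sqrt(23963 + 4*(-11)**2) = sqrt(23963 + 4*121) = sqrt(23963 + 484) = sqrt(24447)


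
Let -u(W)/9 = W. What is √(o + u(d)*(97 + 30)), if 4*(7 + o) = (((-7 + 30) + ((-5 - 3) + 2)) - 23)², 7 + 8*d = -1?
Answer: √1145 ≈ 33.838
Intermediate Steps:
d = -1 (d = -7/8 + (⅛)*(-1) = -7/8 - ⅛ = -1)
u(W) = -9*W
o = 2 (o = -7 + (((-7 + 30) + ((-5 - 3) + 2)) - 23)²/4 = -7 + ((23 + (-8 + 2)) - 23)²/4 = -7 + ((23 - 6) - 23)²/4 = -7 + (17 - 23)²/4 = -7 + (¼)*(-6)² = -7 + (¼)*36 = -7 + 9 = 2)
√(o + u(d)*(97 + 30)) = √(2 + (-9*(-1))*(97 + 30)) = √(2 + 9*127) = √(2 + 1143) = √1145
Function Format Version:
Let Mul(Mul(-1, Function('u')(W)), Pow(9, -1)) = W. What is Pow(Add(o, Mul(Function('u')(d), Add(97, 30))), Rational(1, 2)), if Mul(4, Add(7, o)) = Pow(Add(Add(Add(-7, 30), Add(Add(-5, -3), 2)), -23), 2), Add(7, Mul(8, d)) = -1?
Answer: Pow(1145, Rational(1, 2)) ≈ 33.838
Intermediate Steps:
d = -1 (d = Add(Rational(-7, 8), Mul(Rational(1, 8), -1)) = Add(Rational(-7, 8), Rational(-1, 8)) = -1)
Function('u')(W) = Mul(-9, W)
o = 2 (o = Add(-7, Mul(Rational(1, 4), Pow(Add(Add(Add(-7, 30), Add(Add(-5, -3), 2)), -23), 2))) = Add(-7, Mul(Rational(1, 4), Pow(Add(Add(23, Add(-8, 2)), -23), 2))) = Add(-7, Mul(Rational(1, 4), Pow(Add(Add(23, -6), -23), 2))) = Add(-7, Mul(Rational(1, 4), Pow(Add(17, -23), 2))) = Add(-7, Mul(Rational(1, 4), Pow(-6, 2))) = Add(-7, Mul(Rational(1, 4), 36)) = Add(-7, 9) = 2)
Pow(Add(o, Mul(Function('u')(d), Add(97, 30))), Rational(1, 2)) = Pow(Add(2, Mul(Mul(-9, -1), Add(97, 30))), Rational(1, 2)) = Pow(Add(2, Mul(9, 127)), Rational(1, 2)) = Pow(Add(2, 1143), Rational(1, 2)) = Pow(1145, Rational(1, 2))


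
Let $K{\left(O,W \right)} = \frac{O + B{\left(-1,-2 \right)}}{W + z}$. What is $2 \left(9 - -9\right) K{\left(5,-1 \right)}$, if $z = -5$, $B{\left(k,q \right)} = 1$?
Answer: $-36$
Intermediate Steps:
$K{\left(O,W \right)} = \frac{1 + O}{-5 + W}$ ($K{\left(O,W \right)} = \frac{O + 1}{W - 5} = \frac{1 + O}{-5 + W}$)
$2 \left(9 - -9\right) K{\left(5,-1 \right)} = 2 \left(9 - -9\right) \frac{1 + 5}{-5 - 1} = 2 \left(9 + 9\right) \frac{1}{-6} \cdot 6 = 2 \cdot 18 \left(\left(- \frac{1}{6}\right) 6\right) = 36 \left(-1\right) = -36$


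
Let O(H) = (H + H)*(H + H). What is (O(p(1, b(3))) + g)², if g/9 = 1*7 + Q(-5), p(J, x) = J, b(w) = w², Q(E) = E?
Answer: 484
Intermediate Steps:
O(H) = 4*H² (O(H) = (2*H)*(2*H) = 4*H²)
g = 18 (g = 9*(1*7 - 5) = 9*(7 - 5) = 9*2 = 18)
(O(p(1, b(3))) + g)² = (4*1² + 18)² = (4*1 + 18)² = (4 + 18)² = 22² = 484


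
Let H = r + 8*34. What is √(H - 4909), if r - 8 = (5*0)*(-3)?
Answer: I*√4629 ≈ 68.037*I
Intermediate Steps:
r = 8 (r = 8 + (5*0)*(-3) = 8 + 0*(-3) = 8 + 0 = 8)
H = 280 (H = 8 + 8*34 = 8 + 272 = 280)
√(H - 4909) = √(280 - 4909) = √(-4629) = I*√4629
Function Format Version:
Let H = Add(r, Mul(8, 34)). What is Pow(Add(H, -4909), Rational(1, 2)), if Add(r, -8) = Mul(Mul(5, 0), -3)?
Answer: Mul(I, Pow(4629, Rational(1, 2))) ≈ Mul(68.037, I)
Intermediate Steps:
r = 8 (r = Add(8, Mul(Mul(5, 0), -3)) = Add(8, Mul(0, -3)) = Add(8, 0) = 8)
H = 280 (H = Add(8, Mul(8, 34)) = Add(8, 272) = 280)
Pow(Add(H, -4909), Rational(1, 2)) = Pow(Add(280, -4909), Rational(1, 2)) = Pow(-4629, Rational(1, 2)) = Mul(I, Pow(4629, Rational(1, 2)))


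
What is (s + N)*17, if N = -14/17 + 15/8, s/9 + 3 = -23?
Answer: -31681/8 ≈ -3960.1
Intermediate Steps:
s = -234 (s = -27 + 9*(-23) = -27 - 207 = -234)
N = 143/136 (N = -14*1/17 + 15*(⅛) = -14/17 + 15/8 = 143/136 ≈ 1.0515)
(s + N)*17 = (-234 + 143/136)*17 = -31681/136*17 = -31681/8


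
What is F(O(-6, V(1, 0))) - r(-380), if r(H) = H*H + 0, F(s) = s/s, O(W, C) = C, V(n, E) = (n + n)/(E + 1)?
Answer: -144399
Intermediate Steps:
V(n, E) = 2*n/(1 + E) (V(n, E) = (2*n)/(1 + E) = 2*n/(1 + E))
F(s) = 1
r(H) = H² (r(H) = H² + 0 = H²)
F(O(-6, V(1, 0))) - r(-380) = 1 - 1*(-380)² = 1 - 1*144400 = 1 - 144400 = -144399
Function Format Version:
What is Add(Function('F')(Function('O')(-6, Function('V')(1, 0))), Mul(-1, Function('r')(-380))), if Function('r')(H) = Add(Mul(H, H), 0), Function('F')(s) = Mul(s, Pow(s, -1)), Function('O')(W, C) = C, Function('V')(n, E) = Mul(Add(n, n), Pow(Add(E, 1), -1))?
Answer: -144399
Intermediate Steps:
Function('V')(n, E) = Mul(2, n, Pow(Add(1, E), -1)) (Function('V')(n, E) = Mul(Mul(2, n), Pow(Add(1, E), -1)) = Mul(2, n, Pow(Add(1, E), -1)))
Function('F')(s) = 1
Function('r')(H) = Pow(H, 2) (Function('r')(H) = Add(Pow(H, 2), 0) = Pow(H, 2))
Add(Function('F')(Function('O')(-6, Function('V')(1, 0))), Mul(-1, Function('r')(-380))) = Add(1, Mul(-1, Pow(-380, 2))) = Add(1, Mul(-1, 144400)) = Add(1, -144400) = -144399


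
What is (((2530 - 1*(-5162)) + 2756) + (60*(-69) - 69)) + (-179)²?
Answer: 38280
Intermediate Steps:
(((2530 - 1*(-5162)) + 2756) + (60*(-69) - 69)) + (-179)² = (((2530 + 5162) + 2756) + (-4140 - 69)) + 32041 = ((7692 + 2756) - 4209) + 32041 = (10448 - 4209) + 32041 = 6239 + 32041 = 38280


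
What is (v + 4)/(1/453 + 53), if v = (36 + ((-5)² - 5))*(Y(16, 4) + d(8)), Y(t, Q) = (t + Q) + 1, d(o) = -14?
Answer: 89694/12005 ≈ 7.4714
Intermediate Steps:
Y(t, Q) = 1 + Q + t (Y(t, Q) = (Q + t) + 1 = 1 + Q + t)
v = 392 (v = (36 + ((-5)² - 5))*((1 + 4 + 16) - 14) = (36 + (25 - 5))*(21 - 14) = (36 + 20)*7 = 56*7 = 392)
(v + 4)/(1/453 + 53) = (392 + 4)/(1/453 + 53) = 396/(1/453 + 53) = 396/(24010/453) = 396*(453/24010) = 89694/12005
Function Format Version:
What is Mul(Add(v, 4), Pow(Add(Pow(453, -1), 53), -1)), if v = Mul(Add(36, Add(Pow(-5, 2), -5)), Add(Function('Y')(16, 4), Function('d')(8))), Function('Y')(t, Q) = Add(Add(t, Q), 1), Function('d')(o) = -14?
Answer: Rational(89694, 12005) ≈ 7.4714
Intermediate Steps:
Function('Y')(t, Q) = Add(1, Q, t) (Function('Y')(t, Q) = Add(Add(Q, t), 1) = Add(1, Q, t))
v = 392 (v = Mul(Add(36, Add(Pow(-5, 2), -5)), Add(Add(1, 4, 16), -14)) = Mul(Add(36, Add(25, -5)), Add(21, -14)) = Mul(Add(36, 20), 7) = Mul(56, 7) = 392)
Mul(Add(v, 4), Pow(Add(Pow(453, -1), 53), -1)) = Mul(Add(392, 4), Pow(Add(Pow(453, -1), 53), -1)) = Mul(396, Pow(Add(Rational(1, 453), 53), -1)) = Mul(396, Pow(Rational(24010, 453), -1)) = Mul(396, Rational(453, 24010)) = Rational(89694, 12005)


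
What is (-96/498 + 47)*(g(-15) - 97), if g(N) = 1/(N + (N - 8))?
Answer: -14323995/3154 ≈ -4541.5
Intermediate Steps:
g(N) = 1/(-8 + 2*N) (g(N) = 1/(N + (-8 + N)) = 1/(-8 + 2*N))
(-96/498 + 47)*(g(-15) - 97) = (-96/498 + 47)*(1/(2*(-4 - 15)) - 97) = (-96*1/498 + 47)*((1/2)/(-19) - 97) = (-16/83 + 47)*((1/2)*(-1/19) - 97) = 3885*(-1/38 - 97)/83 = (3885/83)*(-3687/38) = -14323995/3154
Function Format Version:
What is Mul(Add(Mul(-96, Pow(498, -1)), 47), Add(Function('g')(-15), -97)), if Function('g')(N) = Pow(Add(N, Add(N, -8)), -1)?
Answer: Rational(-14323995, 3154) ≈ -4541.5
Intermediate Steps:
Function('g')(N) = Pow(Add(-8, Mul(2, N)), -1) (Function('g')(N) = Pow(Add(N, Add(-8, N)), -1) = Pow(Add(-8, Mul(2, N)), -1))
Mul(Add(Mul(-96, Pow(498, -1)), 47), Add(Function('g')(-15), -97)) = Mul(Add(Mul(-96, Pow(498, -1)), 47), Add(Mul(Rational(1, 2), Pow(Add(-4, -15), -1)), -97)) = Mul(Add(Mul(-96, Rational(1, 498)), 47), Add(Mul(Rational(1, 2), Pow(-19, -1)), -97)) = Mul(Add(Rational(-16, 83), 47), Add(Mul(Rational(1, 2), Rational(-1, 19)), -97)) = Mul(Rational(3885, 83), Add(Rational(-1, 38), -97)) = Mul(Rational(3885, 83), Rational(-3687, 38)) = Rational(-14323995, 3154)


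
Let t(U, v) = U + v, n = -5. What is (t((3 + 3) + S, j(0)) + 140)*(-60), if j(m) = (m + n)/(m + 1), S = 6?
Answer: -8820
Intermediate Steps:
j(m) = (-5 + m)/(1 + m) (j(m) = (m - 5)/(m + 1) = (-5 + m)/(1 + m))
(t((3 + 3) + S, j(0)) + 140)*(-60) = ((((3 + 3) + 6) + (-5 + 0)/(1 + 0)) + 140)*(-60) = (((6 + 6) - 5/1) + 140)*(-60) = ((12 + 1*(-5)) + 140)*(-60) = ((12 - 5) + 140)*(-60) = (7 + 140)*(-60) = 147*(-60) = -8820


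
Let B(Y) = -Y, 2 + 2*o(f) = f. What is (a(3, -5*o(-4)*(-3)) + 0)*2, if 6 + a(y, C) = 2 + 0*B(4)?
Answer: -8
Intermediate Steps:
o(f) = -1 + f/2
a(y, C) = -4 (a(y, C) = -6 + (2 + 0*(-1*4)) = -6 + (2 + 0*(-4)) = -6 + (2 + 0) = -6 + 2 = -4)
(a(3, -5*o(-4)*(-3)) + 0)*2 = (-4 + 0)*2 = -4*2 = -8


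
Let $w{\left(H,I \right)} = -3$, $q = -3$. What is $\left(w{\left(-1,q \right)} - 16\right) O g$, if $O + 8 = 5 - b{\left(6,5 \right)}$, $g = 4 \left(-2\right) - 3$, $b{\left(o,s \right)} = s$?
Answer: $-1672$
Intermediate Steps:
$g = -11$ ($g = -8 - 3 = -11$)
$O = -8$ ($O = -8 + \left(5 - 5\right) = -8 + 0 = -8$)
$\left(w{\left(-1,q \right)} - 16\right) O g = \left(-3 - 16\right) \left(-8\right) \left(-11\right) = \left(-19\right) \left(-8\right) \left(-11\right) = 152 \left(-11\right) = -1672$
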